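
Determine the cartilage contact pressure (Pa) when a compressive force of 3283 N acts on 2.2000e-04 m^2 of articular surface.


P = F / A
P = 3283 / 2.2000e-04
P = 1.4923e+07


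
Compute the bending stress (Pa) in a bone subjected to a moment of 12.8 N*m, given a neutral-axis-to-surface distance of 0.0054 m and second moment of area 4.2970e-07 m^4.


sigma = M * c / I
sigma = 12.8 * 0.0054 / 4.2970e-07
M * c = 0.0691
sigma = 160856.4114


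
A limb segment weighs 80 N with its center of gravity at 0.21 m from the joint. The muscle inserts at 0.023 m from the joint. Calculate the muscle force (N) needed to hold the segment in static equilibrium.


F_muscle = W * d_load / d_muscle
F_muscle = 80 * 0.21 / 0.023
Numerator = 16.8000
F_muscle = 730.4348


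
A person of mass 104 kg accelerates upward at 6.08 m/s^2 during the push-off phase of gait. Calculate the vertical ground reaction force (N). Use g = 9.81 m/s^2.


GRF = m * (g + a)
GRF = 104 * (9.81 + 6.08)
GRF = 104 * 15.8900
GRF = 1652.5600


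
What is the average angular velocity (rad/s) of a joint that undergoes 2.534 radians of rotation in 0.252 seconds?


omega = delta_theta / delta_t
omega = 2.534 / 0.252
omega = 10.0556


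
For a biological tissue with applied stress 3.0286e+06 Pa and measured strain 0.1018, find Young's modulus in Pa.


E = stress / strain
E = 3.0286e+06 / 0.1018
E = 2.9750e+07


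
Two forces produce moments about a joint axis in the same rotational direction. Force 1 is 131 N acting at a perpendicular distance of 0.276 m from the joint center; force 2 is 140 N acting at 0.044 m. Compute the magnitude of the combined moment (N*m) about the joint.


M = F1 * d1 + F2 * d2
M = 131 * 0.276 + 140 * 0.044
M = 36.1560 + 6.1600
M = 42.3160


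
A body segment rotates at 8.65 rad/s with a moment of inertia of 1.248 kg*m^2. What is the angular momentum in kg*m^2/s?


L = I * omega
L = 1.248 * 8.65
L = 10.7952


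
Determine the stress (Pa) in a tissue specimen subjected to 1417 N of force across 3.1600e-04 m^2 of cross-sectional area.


stress = F / A
stress = 1417 / 3.1600e-04
stress = 4.4842e+06


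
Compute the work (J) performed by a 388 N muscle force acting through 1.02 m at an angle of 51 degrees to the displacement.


W = F * d * cos(theta)
theta = 51 deg = 0.8901 rad
cos(theta) = 0.6293
W = 388 * 1.02 * 0.6293
W = 249.0598


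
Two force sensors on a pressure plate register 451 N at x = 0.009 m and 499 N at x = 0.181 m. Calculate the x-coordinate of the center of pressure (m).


COP_x = (F1*x1 + F2*x2) / (F1 + F2)
COP_x = (451*0.009 + 499*0.181) / (451 + 499)
Numerator = 94.3780
Denominator = 950
COP_x = 0.0993


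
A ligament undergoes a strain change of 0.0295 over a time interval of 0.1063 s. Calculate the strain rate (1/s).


strain_rate = delta_strain / delta_t
strain_rate = 0.0295 / 0.1063
strain_rate = 0.2775


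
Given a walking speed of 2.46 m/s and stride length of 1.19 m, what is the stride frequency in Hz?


f = v / stride_length
f = 2.46 / 1.19
f = 2.0672


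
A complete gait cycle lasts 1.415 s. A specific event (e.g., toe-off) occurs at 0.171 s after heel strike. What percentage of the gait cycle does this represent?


pct = (event_time / cycle_time) * 100
pct = (0.171 / 1.415) * 100
ratio = 0.1208
pct = 12.0848


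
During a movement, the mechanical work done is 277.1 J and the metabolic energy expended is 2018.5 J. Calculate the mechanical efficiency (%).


eta = (W_mech / E_meta) * 100
eta = (277.1 / 2018.5) * 100
ratio = 0.1373
eta = 13.7280


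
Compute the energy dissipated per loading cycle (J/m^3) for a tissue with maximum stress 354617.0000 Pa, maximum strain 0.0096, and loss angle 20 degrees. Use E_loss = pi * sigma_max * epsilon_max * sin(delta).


E_loss = pi * sigma_max * epsilon_max * sin(delta)
delta = 20 deg = 0.3491 rad
sin(delta) = 0.3420
E_loss = pi * 354617.0000 * 0.0096 * 0.3420
E_loss = 3657.9043


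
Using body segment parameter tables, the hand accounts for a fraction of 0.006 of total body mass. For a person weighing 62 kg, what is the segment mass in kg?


m_segment = body_mass * fraction
m_segment = 62 * 0.006
m_segment = 0.3720


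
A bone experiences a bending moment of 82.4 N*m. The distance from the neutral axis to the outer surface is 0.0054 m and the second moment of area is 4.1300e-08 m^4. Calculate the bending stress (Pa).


sigma = M * c / I
sigma = 82.4 * 0.0054 / 4.1300e-08
M * c = 0.4450
sigma = 1.0774e+07


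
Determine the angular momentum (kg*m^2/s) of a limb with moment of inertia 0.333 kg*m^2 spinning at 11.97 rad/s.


L = I * omega
L = 0.333 * 11.97
L = 3.9860


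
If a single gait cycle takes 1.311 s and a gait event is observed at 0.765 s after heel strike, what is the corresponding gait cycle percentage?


pct = (event_time / cycle_time) * 100
pct = (0.765 / 1.311) * 100
ratio = 0.5835
pct = 58.3524


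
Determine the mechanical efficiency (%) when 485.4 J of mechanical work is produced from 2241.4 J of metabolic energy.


eta = (W_mech / E_meta) * 100
eta = (485.4 / 2241.4) * 100
ratio = 0.2166
eta = 21.6561


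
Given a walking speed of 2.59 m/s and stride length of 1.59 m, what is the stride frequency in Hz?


f = v / stride_length
f = 2.59 / 1.59
f = 1.6289


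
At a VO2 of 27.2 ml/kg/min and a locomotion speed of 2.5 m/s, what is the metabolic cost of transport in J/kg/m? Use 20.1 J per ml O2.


Power per kg = VO2 * 20.1 / 60
Power per kg = 27.2 * 20.1 / 60 = 9.1120 W/kg
Cost = power_per_kg / speed
Cost = 9.1120 / 2.5
Cost = 3.6448


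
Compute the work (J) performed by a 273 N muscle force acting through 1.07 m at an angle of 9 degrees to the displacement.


W = F * d * cos(theta)
theta = 9 deg = 0.1571 rad
cos(theta) = 0.9877
W = 273 * 1.07 * 0.9877
W = 288.5136


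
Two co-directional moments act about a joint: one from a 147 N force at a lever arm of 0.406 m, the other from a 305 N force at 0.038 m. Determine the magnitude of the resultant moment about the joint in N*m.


M = F1 * d1 + F2 * d2
M = 147 * 0.406 + 305 * 0.038
M = 59.6820 + 11.5900
M = 71.2720


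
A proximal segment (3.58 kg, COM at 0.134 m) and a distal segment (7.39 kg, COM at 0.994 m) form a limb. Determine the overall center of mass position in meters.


COM = (m1*x1 + m2*x2) / (m1 + m2)
COM = (3.58*0.134 + 7.39*0.994) / (3.58 + 7.39)
Numerator = 7.8254
Denominator = 10.9700
COM = 0.7133


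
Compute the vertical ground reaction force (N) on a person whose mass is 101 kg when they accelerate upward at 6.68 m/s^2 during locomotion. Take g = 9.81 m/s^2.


GRF = m * (g + a)
GRF = 101 * (9.81 + 6.68)
GRF = 101 * 16.4900
GRF = 1665.4900


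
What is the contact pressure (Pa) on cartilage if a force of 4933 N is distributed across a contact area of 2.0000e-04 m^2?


P = F / A
P = 4933 / 2.0000e-04
P = 2.4665e+07


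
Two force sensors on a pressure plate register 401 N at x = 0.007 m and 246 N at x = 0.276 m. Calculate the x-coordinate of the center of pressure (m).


COP_x = (F1*x1 + F2*x2) / (F1 + F2)
COP_x = (401*0.007 + 246*0.276) / (401 + 246)
Numerator = 70.7030
Denominator = 647
COP_x = 0.1093


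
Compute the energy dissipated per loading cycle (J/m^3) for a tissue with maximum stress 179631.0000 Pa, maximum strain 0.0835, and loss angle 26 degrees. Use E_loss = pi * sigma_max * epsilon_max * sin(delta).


E_loss = pi * sigma_max * epsilon_max * sin(delta)
delta = 26 deg = 0.4538 rad
sin(delta) = 0.4384
E_loss = pi * 179631.0000 * 0.0835 * 0.4384
E_loss = 20656.6360


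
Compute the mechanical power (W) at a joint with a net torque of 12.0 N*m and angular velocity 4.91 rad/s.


P = M * omega
P = 12.0 * 4.91
P = 58.9200


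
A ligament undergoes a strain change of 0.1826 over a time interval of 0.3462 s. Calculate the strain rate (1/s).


strain_rate = delta_strain / delta_t
strain_rate = 0.1826 / 0.3462
strain_rate = 0.5274


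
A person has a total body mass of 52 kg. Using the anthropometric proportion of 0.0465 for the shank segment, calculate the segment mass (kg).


m_segment = body_mass * fraction
m_segment = 52 * 0.0465
m_segment = 2.4180


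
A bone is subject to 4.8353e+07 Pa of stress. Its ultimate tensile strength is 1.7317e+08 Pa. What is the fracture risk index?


FRI = applied / ultimate
FRI = 4.8353e+07 / 1.7317e+08
FRI = 0.2792


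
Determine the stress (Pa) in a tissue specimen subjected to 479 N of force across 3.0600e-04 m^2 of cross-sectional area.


stress = F / A
stress = 479 / 3.0600e-04
stress = 1.5654e+06


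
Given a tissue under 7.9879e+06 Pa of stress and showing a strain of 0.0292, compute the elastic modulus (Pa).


E = stress / strain
E = 7.9879e+06 / 0.0292
E = 2.7356e+08


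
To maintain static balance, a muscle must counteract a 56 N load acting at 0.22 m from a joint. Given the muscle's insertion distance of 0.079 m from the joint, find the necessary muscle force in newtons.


F_muscle = W * d_load / d_muscle
F_muscle = 56 * 0.22 / 0.079
Numerator = 12.3200
F_muscle = 155.9494


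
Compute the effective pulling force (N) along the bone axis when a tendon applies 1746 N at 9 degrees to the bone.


F_eff = F_tendon * cos(theta)
theta = 9 deg = 0.1571 rad
cos(theta) = 0.9877
F_eff = 1746 * 0.9877
F_eff = 1724.5038


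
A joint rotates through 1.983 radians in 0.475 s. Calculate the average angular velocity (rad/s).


omega = delta_theta / delta_t
omega = 1.983 / 0.475
omega = 4.1747


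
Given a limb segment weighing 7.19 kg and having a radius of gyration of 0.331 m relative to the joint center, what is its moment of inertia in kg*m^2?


I = m * k^2
I = 7.19 * 0.331^2
k^2 = 0.1096
I = 0.7877


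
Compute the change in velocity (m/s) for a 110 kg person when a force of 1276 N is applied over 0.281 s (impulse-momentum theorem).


J = F * dt = 1276 * 0.281 = 358.5560 N*s
delta_v = J / m
delta_v = 358.5560 / 110
delta_v = 3.2596


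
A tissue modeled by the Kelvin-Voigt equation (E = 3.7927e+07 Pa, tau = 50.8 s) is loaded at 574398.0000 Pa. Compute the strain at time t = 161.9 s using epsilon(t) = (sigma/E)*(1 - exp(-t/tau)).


epsilon(t) = (sigma/E) * (1 - exp(-t/tau))
sigma/E = 574398.0000 / 3.7927e+07 = 0.0151
exp(-t/tau) = exp(-161.9 / 50.8) = 0.0413
epsilon = 0.0151 * (1 - 0.0413)
epsilon = 0.0145


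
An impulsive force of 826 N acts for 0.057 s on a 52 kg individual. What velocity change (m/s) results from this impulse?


J = F * dt = 826 * 0.057 = 47.0820 N*s
delta_v = J / m
delta_v = 47.0820 / 52
delta_v = 0.9054


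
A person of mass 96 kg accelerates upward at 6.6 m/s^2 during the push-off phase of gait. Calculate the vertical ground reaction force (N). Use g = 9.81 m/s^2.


GRF = m * (g + a)
GRF = 96 * (9.81 + 6.6)
GRF = 96 * 16.4100
GRF = 1575.3600


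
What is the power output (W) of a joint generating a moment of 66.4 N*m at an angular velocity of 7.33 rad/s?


P = M * omega
P = 66.4 * 7.33
P = 486.7120


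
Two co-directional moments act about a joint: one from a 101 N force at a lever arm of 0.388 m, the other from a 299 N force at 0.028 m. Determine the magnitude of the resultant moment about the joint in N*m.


M = F1 * d1 + F2 * d2
M = 101 * 0.388 + 299 * 0.028
M = 39.1880 + 8.3720
M = 47.5600


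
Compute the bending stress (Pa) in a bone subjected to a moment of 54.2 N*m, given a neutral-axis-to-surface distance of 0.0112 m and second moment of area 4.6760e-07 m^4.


sigma = M * c / I
sigma = 54.2 * 0.0112 / 4.6760e-07
M * c = 0.6070
sigma = 1.2982e+06


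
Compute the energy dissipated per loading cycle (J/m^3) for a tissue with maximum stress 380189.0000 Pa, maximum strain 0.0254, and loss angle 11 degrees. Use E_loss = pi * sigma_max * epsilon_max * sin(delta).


E_loss = pi * sigma_max * epsilon_max * sin(delta)
delta = 11 deg = 0.1920 rad
sin(delta) = 0.1908
E_loss = pi * 380189.0000 * 0.0254 * 0.1908
E_loss = 5788.7125


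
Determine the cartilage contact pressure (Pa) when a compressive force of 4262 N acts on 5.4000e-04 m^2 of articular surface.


P = F / A
P = 4262 / 5.4000e-04
P = 7.8926e+06


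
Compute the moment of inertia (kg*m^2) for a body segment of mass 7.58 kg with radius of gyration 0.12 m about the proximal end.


I = m * k^2
I = 7.58 * 0.12^2
k^2 = 0.0144
I = 0.1092


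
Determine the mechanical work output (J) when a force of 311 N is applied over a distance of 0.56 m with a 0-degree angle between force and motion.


W = F * d * cos(theta)
theta = 0 deg = 0.0000 rad
cos(theta) = 1.0000
W = 311 * 0.56 * 1.0000
W = 174.1600


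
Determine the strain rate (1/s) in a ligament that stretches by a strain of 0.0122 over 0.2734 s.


strain_rate = delta_strain / delta_t
strain_rate = 0.0122 / 0.2734
strain_rate = 0.0446


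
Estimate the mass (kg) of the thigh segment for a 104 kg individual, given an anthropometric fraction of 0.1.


m_segment = body_mass * fraction
m_segment = 104 * 0.1
m_segment = 10.4000


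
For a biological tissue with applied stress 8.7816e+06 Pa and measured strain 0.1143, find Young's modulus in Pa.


E = stress / strain
E = 8.7816e+06 / 0.1143
E = 7.6829e+07


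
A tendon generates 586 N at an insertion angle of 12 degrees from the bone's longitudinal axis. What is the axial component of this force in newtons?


F_eff = F_tendon * cos(theta)
theta = 12 deg = 0.2094 rad
cos(theta) = 0.9781
F_eff = 586 * 0.9781
F_eff = 573.1945


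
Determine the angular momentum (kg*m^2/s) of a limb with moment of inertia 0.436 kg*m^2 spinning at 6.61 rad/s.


L = I * omega
L = 0.436 * 6.61
L = 2.8820


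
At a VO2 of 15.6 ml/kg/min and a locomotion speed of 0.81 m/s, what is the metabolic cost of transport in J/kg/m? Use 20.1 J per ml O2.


Power per kg = VO2 * 20.1 / 60
Power per kg = 15.6 * 20.1 / 60 = 5.2260 W/kg
Cost = power_per_kg / speed
Cost = 5.2260 / 0.81
Cost = 6.4519


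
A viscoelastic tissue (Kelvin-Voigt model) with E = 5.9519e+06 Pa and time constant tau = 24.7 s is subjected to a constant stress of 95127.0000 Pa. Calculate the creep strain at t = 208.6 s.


epsilon(t) = (sigma/E) * (1 - exp(-t/tau))
sigma/E = 95127.0000 / 5.9519e+06 = 0.0160
exp(-t/tau) = exp(-208.6 / 24.7) = 2.1490e-04
epsilon = 0.0160 * (1 - 2.1490e-04)
epsilon = 0.0160


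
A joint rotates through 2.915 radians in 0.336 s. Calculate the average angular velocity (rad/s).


omega = delta_theta / delta_t
omega = 2.915 / 0.336
omega = 8.6756


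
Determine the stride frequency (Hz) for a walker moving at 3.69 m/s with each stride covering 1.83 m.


f = v / stride_length
f = 3.69 / 1.83
f = 2.0164


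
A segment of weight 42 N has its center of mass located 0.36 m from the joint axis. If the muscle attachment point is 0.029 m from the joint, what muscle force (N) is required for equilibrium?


F_muscle = W * d_load / d_muscle
F_muscle = 42 * 0.36 / 0.029
Numerator = 15.1200
F_muscle = 521.3793


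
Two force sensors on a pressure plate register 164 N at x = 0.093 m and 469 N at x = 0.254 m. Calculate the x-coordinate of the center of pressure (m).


COP_x = (F1*x1 + F2*x2) / (F1 + F2)
COP_x = (164*0.093 + 469*0.254) / (164 + 469)
Numerator = 134.3780
Denominator = 633
COP_x = 0.2123


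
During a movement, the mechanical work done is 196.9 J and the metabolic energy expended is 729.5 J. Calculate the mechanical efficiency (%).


eta = (W_mech / E_meta) * 100
eta = (196.9 / 729.5) * 100
ratio = 0.2699
eta = 26.9911


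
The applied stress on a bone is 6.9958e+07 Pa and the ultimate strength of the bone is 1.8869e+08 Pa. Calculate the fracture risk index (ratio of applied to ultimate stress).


FRI = applied / ultimate
FRI = 6.9958e+07 / 1.8869e+08
FRI = 0.3708


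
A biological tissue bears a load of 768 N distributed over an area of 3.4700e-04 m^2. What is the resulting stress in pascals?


stress = F / A
stress = 768 / 3.4700e-04
stress = 2.2133e+06


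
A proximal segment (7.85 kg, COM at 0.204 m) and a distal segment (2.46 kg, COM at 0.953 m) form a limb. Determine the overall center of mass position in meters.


COM = (m1*x1 + m2*x2) / (m1 + m2)
COM = (7.85*0.204 + 2.46*0.953) / (7.85 + 2.46)
Numerator = 3.9458
Denominator = 10.3100
COM = 0.3827


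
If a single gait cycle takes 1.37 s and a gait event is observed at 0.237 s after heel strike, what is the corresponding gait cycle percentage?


pct = (event_time / cycle_time) * 100
pct = (0.237 / 1.37) * 100
ratio = 0.1730
pct = 17.2993


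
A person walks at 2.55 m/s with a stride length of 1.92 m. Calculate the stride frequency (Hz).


f = v / stride_length
f = 2.55 / 1.92
f = 1.3281


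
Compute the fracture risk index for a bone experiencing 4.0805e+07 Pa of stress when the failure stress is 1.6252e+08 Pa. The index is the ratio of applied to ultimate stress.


FRI = applied / ultimate
FRI = 4.0805e+07 / 1.6252e+08
FRI = 0.2511


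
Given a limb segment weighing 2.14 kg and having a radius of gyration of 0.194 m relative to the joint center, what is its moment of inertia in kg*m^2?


I = m * k^2
I = 2.14 * 0.194^2
k^2 = 0.0376
I = 0.0805


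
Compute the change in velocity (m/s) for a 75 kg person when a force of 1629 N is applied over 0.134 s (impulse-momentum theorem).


J = F * dt = 1629 * 0.134 = 218.2860 N*s
delta_v = J / m
delta_v = 218.2860 / 75
delta_v = 2.9105


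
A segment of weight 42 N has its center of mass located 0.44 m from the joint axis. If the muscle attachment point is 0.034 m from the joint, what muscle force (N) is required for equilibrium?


F_muscle = W * d_load / d_muscle
F_muscle = 42 * 0.44 / 0.034
Numerator = 18.4800
F_muscle = 543.5294


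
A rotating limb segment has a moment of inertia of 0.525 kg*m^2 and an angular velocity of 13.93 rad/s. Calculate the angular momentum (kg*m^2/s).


L = I * omega
L = 0.525 * 13.93
L = 7.3133


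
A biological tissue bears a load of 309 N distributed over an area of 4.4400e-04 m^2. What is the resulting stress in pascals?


stress = F / A
stress = 309 / 4.4400e-04
stress = 695945.9459


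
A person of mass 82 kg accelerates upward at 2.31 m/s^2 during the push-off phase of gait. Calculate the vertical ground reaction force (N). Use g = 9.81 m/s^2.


GRF = m * (g + a)
GRF = 82 * (9.81 + 2.31)
GRF = 82 * 12.1200
GRF = 993.8400


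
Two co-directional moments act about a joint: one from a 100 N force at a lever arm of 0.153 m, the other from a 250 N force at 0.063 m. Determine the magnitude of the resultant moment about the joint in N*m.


M = F1 * d1 + F2 * d2
M = 100 * 0.153 + 250 * 0.063
M = 15.3000 + 15.7500
M = 31.0500


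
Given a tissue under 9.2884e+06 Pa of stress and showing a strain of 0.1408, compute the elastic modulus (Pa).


E = stress / strain
E = 9.2884e+06 / 0.1408
E = 6.5969e+07


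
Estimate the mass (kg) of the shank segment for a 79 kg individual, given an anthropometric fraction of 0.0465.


m_segment = body_mass * fraction
m_segment = 79 * 0.0465
m_segment = 3.6735


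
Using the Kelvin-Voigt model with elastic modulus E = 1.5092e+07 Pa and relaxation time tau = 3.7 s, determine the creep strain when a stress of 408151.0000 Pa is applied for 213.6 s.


epsilon(t) = (sigma/E) * (1 - exp(-t/tau))
sigma/E = 408151.0000 / 1.5092e+07 = 0.0270
exp(-t/tau) = exp(-213.6 / 3.7) = 8.4781e-26
epsilon = 0.0270 * (1 - 8.4781e-26)
epsilon = 0.0270


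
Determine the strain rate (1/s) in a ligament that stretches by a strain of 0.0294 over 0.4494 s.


strain_rate = delta_strain / delta_t
strain_rate = 0.0294 / 0.4494
strain_rate = 0.0654


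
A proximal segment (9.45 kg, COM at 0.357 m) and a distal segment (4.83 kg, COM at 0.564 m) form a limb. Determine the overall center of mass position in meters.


COM = (m1*x1 + m2*x2) / (m1 + m2)
COM = (9.45*0.357 + 4.83*0.564) / (9.45 + 4.83)
Numerator = 6.0978
Denominator = 14.2800
COM = 0.4270


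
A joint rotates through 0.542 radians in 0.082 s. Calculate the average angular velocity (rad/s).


omega = delta_theta / delta_t
omega = 0.542 / 0.082
omega = 6.6098


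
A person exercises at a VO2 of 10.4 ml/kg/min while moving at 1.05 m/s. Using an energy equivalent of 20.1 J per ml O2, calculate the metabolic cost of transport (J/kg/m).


Power per kg = VO2 * 20.1 / 60
Power per kg = 10.4 * 20.1 / 60 = 3.4840 W/kg
Cost = power_per_kg / speed
Cost = 3.4840 / 1.05
Cost = 3.3181


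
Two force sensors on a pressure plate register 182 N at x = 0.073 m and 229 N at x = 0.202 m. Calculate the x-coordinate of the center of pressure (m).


COP_x = (F1*x1 + F2*x2) / (F1 + F2)
COP_x = (182*0.073 + 229*0.202) / (182 + 229)
Numerator = 59.5440
Denominator = 411
COP_x = 0.1449


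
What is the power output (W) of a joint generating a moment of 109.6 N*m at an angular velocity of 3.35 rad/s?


P = M * omega
P = 109.6 * 3.35
P = 367.1600


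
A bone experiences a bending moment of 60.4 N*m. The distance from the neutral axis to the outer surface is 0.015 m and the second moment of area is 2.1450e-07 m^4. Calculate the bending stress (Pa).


sigma = M * c / I
sigma = 60.4 * 0.015 / 2.1450e-07
M * c = 0.9060
sigma = 4.2238e+06


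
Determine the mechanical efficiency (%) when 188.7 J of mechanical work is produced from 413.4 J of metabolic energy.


eta = (W_mech / E_meta) * 100
eta = (188.7 / 413.4) * 100
ratio = 0.4565
eta = 45.6459


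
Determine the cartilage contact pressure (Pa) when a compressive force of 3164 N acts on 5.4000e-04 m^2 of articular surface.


P = F / A
P = 3164 / 5.4000e-04
P = 5.8593e+06


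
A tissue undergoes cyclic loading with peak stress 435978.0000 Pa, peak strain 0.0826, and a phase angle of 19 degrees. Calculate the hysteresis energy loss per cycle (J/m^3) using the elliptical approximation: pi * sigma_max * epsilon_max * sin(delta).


E_loss = pi * sigma_max * epsilon_max * sin(delta)
delta = 19 deg = 0.3316 rad
sin(delta) = 0.3256
E_loss = pi * 435978.0000 * 0.0826 * 0.3256
E_loss = 36832.9423


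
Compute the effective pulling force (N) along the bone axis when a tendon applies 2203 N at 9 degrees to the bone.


F_eff = F_tendon * cos(theta)
theta = 9 deg = 0.1571 rad
cos(theta) = 0.9877
F_eff = 2203 * 0.9877
F_eff = 2175.8774


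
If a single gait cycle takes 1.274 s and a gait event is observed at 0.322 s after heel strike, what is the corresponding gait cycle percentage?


pct = (event_time / cycle_time) * 100
pct = (0.322 / 1.274) * 100
ratio = 0.2527
pct = 25.2747


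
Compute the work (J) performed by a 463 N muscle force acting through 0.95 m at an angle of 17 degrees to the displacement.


W = F * d * cos(theta)
theta = 17 deg = 0.2967 rad
cos(theta) = 0.9563
W = 463 * 0.95 * 0.9563
W = 420.6306


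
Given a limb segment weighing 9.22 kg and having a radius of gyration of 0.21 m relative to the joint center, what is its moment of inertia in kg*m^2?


I = m * k^2
I = 9.22 * 0.21^2
k^2 = 0.0441
I = 0.4066


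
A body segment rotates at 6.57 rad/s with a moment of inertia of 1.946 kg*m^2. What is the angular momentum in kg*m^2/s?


L = I * omega
L = 1.946 * 6.57
L = 12.7852


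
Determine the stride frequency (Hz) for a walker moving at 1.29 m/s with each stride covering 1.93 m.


f = v / stride_length
f = 1.29 / 1.93
f = 0.6684


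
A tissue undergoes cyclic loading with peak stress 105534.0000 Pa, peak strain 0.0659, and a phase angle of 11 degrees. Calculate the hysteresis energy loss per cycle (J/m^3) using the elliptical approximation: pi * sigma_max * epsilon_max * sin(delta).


E_loss = pi * sigma_max * epsilon_max * sin(delta)
delta = 11 deg = 0.1920 rad
sin(delta) = 0.1908
E_loss = pi * 105534.0000 * 0.0659 * 0.1908
E_loss = 4168.9485


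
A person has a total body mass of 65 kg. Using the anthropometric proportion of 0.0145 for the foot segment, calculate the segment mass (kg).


m_segment = body_mass * fraction
m_segment = 65 * 0.0145
m_segment = 0.9425


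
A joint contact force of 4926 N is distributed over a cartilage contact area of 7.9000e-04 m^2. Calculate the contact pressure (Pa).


P = F / A
P = 4926 / 7.9000e-04
P = 6.2354e+06


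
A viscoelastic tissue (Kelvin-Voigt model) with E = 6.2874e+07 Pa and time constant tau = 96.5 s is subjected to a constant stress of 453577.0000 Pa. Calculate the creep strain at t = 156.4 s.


epsilon(t) = (sigma/E) * (1 - exp(-t/tau))
sigma/E = 453577.0000 / 6.2874e+07 = 0.0072
exp(-t/tau) = exp(-156.4 / 96.5) = 0.1978
epsilon = 0.0072 * (1 - 0.1978)
epsilon = 0.0058


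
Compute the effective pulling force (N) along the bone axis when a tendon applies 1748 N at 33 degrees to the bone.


F_eff = F_tendon * cos(theta)
theta = 33 deg = 0.5760 rad
cos(theta) = 0.8387
F_eff = 1748 * 0.8387
F_eff = 1465.9962


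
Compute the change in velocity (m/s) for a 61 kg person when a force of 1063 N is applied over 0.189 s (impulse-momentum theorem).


J = F * dt = 1063 * 0.189 = 200.9070 N*s
delta_v = J / m
delta_v = 200.9070 / 61
delta_v = 3.2936


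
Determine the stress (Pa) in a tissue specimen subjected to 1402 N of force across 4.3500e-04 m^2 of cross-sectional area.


stress = F / A
stress = 1402 / 4.3500e-04
stress = 3.2230e+06


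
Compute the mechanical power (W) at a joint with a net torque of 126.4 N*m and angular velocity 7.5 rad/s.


P = M * omega
P = 126.4 * 7.5
P = 948.0000


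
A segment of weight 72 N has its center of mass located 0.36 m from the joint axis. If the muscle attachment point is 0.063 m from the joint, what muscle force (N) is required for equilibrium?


F_muscle = W * d_load / d_muscle
F_muscle = 72 * 0.36 / 0.063
Numerator = 25.9200
F_muscle = 411.4286


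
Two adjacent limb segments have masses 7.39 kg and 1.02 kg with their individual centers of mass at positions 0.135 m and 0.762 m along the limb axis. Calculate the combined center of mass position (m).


COM = (m1*x1 + m2*x2) / (m1 + m2)
COM = (7.39*0.135 + 1.02*0.762) / (7.39 + 1.02)
Numerator = 1.7749
Denominator = 8.4100
COM = 0.2110


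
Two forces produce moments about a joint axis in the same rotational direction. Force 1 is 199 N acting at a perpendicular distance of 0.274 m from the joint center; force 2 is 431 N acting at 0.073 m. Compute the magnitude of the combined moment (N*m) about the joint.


M = F1 * d1 + F2 * d2
M = 199 * 0.274 + 431 * 0.073
M = 54.5260 + 31.4630
M = 85.9890


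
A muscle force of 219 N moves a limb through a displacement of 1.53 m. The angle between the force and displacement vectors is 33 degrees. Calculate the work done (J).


W = F * d * cos(theta)
theta = 33 deg = 0.5760 rad
cos(theta) = 0.8387
W = 219 * 1.53 * 0.8387
W = 281.0133


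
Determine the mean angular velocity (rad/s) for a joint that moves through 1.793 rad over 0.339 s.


omega = delta_theta / delta_t
omega = 1.793 / 0.339
omega = 5.2891


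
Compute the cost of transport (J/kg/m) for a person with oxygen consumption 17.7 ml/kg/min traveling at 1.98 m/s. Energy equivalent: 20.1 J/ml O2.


Power per kg = VO2 * 20.1 / 60
Power per kg = 17.7 * 20.1 / 60 = 5.9295 W/kg
Cost = power_per_kg / speed
Cost = 5.9295 / 1.98
Cost = 2.9947


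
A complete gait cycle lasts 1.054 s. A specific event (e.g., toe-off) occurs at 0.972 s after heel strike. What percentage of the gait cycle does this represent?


pct = (event_time / cycle_time) * 100
pct = (0.972 / 1.054) * 100
ratio = 0.9222
pct = 92.2201


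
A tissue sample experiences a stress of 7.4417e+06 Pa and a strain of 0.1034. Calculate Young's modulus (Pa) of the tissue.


E = stress / strain
E = 7.4417e+06 / 0.1034
E = 7.1970e+07


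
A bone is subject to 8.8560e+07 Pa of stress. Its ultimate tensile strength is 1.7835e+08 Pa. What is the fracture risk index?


FRI = applied / ultimate
FRI = 8.8560e+07 / 1.7835e+08
FRI = 0.4966


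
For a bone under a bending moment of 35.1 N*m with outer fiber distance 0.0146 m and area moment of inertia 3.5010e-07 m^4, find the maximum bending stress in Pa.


sigma = M * c / I
sigma = 35.1 * 0.0146 / 3.5010e-07
M * c = 0.5125
sigma = 1.4638e+06


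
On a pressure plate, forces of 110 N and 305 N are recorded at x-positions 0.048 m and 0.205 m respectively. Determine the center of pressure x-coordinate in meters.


COP_x = (F1*x1 + F2*x2) / (F1 + F2)
COP_x = (110*0.048 + 305*0.205) / (110 + 305)
Numerator = 67.8050
Denominator = 415
COP_x = 0.1634


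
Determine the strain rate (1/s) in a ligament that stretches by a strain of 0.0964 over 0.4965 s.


strain_rate = delta_strain / delta_t
strain_rate = 0.0964 / 0.4965
strain_rate = 0.1942


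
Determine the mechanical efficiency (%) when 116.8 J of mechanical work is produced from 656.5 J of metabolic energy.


eta = (W_mech / E_meta) * 100
eta = (116.8 / 656.5) * 100
ratio = 0.1779
eta = 17.7913


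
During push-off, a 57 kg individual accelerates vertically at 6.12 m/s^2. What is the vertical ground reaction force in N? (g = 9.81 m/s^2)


GRF = m * (g + a)
GRF = 57 * (9.81 + 6.12)
GRF = 57 * 15.9300
GRF = 908.0100


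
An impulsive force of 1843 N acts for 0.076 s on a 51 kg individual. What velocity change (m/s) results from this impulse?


J = F * dt = 1843 * 0.076 = 140.0680 N*s
delta_v = J / m
delta_v = 140.0680 / 51
delta_v = 2.7464


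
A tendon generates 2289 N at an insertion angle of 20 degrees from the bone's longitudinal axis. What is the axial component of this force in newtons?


F_eff = F_tendon * cos(theta)
theta = 20 deg = 0.3491 rad
cos(theta) = 0.9397
F_eff = 2289 * 0.9397
F_eff = 2150.9564


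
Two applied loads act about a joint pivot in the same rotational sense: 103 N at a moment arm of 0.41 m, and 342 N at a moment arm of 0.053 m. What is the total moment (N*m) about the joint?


M = F1 * d1 + F2 * d2
M = 103 * 0.41 + 342 * 0.053
M = 42.2300 + 18.1260
M = 60.3560


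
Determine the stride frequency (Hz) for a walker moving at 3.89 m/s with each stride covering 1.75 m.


f = v / stride_length
f = 3.89 / 1.75
f = 2.2229


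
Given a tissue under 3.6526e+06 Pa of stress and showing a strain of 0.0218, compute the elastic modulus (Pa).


E = stress / strain
E = 3.6526e+06 / 0.0218
E = 1.6755e+08


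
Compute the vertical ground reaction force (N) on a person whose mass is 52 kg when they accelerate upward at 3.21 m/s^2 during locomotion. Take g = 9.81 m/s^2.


GRF = m * (g + a)
GRF = 52 * (9.81 + 3.21)
GRF = 52 * 13.0200
GRF = 677.0400


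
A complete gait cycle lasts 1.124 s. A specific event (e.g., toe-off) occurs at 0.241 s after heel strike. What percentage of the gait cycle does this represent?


pct = (event_time / cycle_time) * 100
pct = (0.241 / 1.124) * 100
ratio = 0.2144
pct = 21.4413


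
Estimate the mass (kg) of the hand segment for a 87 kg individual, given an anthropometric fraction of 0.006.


m_segment = body_mass * fraction
m_segment = 87 * 0.006
m_segment = 0.5220


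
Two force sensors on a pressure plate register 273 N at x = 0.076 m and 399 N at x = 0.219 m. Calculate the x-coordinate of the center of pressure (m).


COP_x = (F1*x1 + F2*x2) / (F1 + F2)
COP_x = (273*0.076 + 399*0.219) / (273 + 399)
Numerator = 108.1290
Denominator = 672
COP_x = 0.1609


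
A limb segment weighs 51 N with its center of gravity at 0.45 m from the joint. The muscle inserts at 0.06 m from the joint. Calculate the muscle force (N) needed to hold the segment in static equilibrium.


F_muscle = W * d_load / d_muscle
F_muscle = 51 * 0.45 / 0.06
Numerator = 22.9500
F_muscle = 382.5000


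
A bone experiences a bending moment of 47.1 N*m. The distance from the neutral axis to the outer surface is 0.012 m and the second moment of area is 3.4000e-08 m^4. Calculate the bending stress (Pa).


sigma = M * c / I
sigma = 47.1 * 0.012 / 3.4000e-08
M * c = 0.5652
sigma = 1.6624e+07


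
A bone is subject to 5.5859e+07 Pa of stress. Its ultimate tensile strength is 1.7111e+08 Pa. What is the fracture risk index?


FRI = applied / ultimate
FRI = 5.5859e+07 / 1.7111e+08
FRI = 0.3265


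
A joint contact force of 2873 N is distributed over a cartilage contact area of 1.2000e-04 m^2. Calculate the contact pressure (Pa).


P = F / A
P = 2873 / 1.2000e-04
P = 2.3942e+07


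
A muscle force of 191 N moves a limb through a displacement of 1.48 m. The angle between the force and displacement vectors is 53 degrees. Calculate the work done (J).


W = F * d * cos(theta)
theta = 53 deg = 0.9250 rad
cos(theta) = 0.6018
W = 191 * 1.48 * 0.6018
W = 170.1211


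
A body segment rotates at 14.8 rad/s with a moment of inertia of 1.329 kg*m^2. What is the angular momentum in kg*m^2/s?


L = I * omega
L = 1.329 * 14.8
L = 19.6692


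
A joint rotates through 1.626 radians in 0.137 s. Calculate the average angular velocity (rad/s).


omega = delta_theta / delta_t
omega = 1.626 / 0.137
omega = 11.8686


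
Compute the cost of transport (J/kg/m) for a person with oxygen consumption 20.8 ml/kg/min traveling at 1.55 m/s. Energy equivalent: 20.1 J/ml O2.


Power per kg = VO2 * 20.1 / 60
Power per kg = 20.8 * 20.1 / 60 = 6.9680 W/kg
Cost = power_per_kg / speed
Cost = 6.9680 / 1.55
Cost = 4.4955


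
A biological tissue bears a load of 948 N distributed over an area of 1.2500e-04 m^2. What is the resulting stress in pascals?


stress = F / A
stress = 948 / 1.2500e-04
stress = 7.5840e+06


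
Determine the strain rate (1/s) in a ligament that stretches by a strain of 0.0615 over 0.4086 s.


strain_rate = delta_strain / delta_t
strain_rate = 0.0615 / 0.4086
strain_rate = 0.1505


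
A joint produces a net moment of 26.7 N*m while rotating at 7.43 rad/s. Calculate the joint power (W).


P = M * omega
P = 26.7 * 7.43
P = 198.3810


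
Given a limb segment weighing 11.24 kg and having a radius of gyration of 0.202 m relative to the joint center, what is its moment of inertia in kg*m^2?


I = m * k^2
I = 11.24 * 0.202^2
k^2 = 0.0408
I = 0.4586


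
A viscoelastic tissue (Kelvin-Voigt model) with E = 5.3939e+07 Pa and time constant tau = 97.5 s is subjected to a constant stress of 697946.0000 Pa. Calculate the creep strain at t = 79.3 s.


epsilon(t) = (sigma/E) * (1 - exp(-t/tau))
sigma/E = 697946.0000 / 5.3939e+07 = 0.0129
exp(-t/tau) = exp(-79.3 / 97.5) = 0.4434
epsilon = 0.0129 * (1 - 0.4434)
epsilon = 0.0072


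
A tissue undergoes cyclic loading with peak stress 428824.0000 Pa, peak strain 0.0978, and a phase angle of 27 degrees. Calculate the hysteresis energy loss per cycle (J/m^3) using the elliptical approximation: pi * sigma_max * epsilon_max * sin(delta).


E_loss = pi * sigma_max * epsilon_max * sin(delta)
delta = 27 deg = 0.4712 rad
sin(delta) = 0.4540
E_loss = pi * 428824.0000 * 0.0978 * 0.4540
E_loss = 59815.6155


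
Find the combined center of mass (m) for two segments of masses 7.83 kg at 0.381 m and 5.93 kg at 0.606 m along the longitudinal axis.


COM = (m1*x1 + m2*x2) / (m1 + m2)
COM = (7.83*0.381 + 5.93*0.606) / (7.83 + 5.93)
Numerator = 6.5768
Denominator = 13.7600
COM = 0.4780


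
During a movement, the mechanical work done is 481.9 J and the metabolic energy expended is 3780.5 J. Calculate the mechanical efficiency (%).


eta = (W_mech / E_meta) * 100
eta = (481.9 / 3780.5) * 100
ratio = 0.1275
eta = 12.7470


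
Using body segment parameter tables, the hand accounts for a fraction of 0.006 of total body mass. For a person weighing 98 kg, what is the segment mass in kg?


m_segment = body_mass * fraction
m_segment = 98 * 0.006
m_segment = 0.5880


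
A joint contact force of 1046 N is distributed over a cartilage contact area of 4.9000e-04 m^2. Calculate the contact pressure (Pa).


P = F / A
P = 1046 / 4.9000e-04
P = 2.1347e+06


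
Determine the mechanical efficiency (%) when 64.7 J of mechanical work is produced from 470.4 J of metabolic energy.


eta = (W_mech / E_meta) * 100
eta = (64.7 / 470.4) * 100
ratio = 0.1375
eta = 13.7543


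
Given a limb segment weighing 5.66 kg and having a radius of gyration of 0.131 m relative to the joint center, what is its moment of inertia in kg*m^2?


I = m * k^2
I = 5.66 * 0.131^2
k^2 = 0.0172
I = 0.0971


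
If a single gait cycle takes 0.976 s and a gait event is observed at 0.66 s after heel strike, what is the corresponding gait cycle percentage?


pct = (event_time / cycle_time) * 100
pct = (0.66 / 0.976) * 100
ratio = 0.6762
pct = 67.6230


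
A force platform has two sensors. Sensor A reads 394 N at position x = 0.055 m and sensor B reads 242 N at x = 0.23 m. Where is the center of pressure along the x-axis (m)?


COP_x = (F1*x1 + F2*x2) / (F1 + F2)
COP_x = (394*0.055 + 242*0.23) / (394 + 242)
Numerator = 77.3300
Denominator = 636
COP_x = 0.1216


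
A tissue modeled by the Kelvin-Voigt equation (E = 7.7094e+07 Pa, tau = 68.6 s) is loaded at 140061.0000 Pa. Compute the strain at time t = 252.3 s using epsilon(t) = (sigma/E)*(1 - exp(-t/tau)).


epsilon(t) = (sigma/E) * (1 - exp(-t/tau))
sigma/E = 140061.0000 / 7.7094e+07 = 0.0018
exp(-t/tau) = exp(-252.3 / 68.6) = 0.0253
epsilon = 0.0018 * (1 - 0.0253)
epsilon = 0.0018


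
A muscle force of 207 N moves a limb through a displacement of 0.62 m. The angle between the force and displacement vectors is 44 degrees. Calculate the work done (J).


W = F * d * cos(theta)
theta = 44 deg = 0.7679 rad
cos(theta) = 0.7193
W = 207 * 0.62 * 0.7193
W = 92.3201


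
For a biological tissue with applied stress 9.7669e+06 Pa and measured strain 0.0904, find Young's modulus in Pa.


E = stress / strain
E = 9.7669e+06 / 0.0904
E = 1.0804e+08


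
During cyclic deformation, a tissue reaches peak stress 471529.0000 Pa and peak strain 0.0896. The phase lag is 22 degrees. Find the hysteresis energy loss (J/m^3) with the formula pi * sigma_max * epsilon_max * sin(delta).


E_loss = pi * sigma_max * epsilon_max * sin(delta)
delta = 22 deg = 0.3840 rad
sin(delta) = 0.3746
E_loss = pi * 471529.0000 * 0.0896 * 0.3746
E_loss = 49721.2121


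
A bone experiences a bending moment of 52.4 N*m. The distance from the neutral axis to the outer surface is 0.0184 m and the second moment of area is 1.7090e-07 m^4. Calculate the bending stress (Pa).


sigma = M * c / I
sigma = 52.4 * 0.0184 / 1.7090e-07
M * c = 0.9642
sigma = 5.6417e+06


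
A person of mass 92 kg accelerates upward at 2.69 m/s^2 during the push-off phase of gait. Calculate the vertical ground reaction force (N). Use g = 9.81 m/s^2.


GRF = m * (g + a)
GRF = 92 * (9.81 + 2.69)
GRF = 92 * 12.5000
GRF = 1150.0000


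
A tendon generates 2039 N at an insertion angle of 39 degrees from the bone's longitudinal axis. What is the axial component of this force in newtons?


F_eff = F_tendon * cos(theta)
theta = 39 deg = 0.6807 rad
cos(theta) = 0.7771
F_eff = 2039 * 0.7771
F_eff = 1584.6006


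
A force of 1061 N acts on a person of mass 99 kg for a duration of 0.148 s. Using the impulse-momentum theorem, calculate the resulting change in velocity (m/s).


J = F * dt = 1061 * 0.148 = 157.0280 N*s
delta_v = J / m
delta_v = 157.0280 / 99
delta_v = 1.5861


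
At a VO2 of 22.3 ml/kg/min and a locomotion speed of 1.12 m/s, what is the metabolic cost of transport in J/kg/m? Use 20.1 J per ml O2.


Power per kg = VO2 * 20.1 / 60
Power per kg = 22.3 * 20.1 / 60 = 7.4705 W/kg
Cost = power_per_kg / speed
Cost = 7.4705 / 1.12
Cost = 6.6701


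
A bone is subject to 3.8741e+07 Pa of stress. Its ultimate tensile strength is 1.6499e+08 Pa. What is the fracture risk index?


FRI = applied / ultimate
FRI = 3.8741e+07 / 1.6499e+08
FRI = 0.2348


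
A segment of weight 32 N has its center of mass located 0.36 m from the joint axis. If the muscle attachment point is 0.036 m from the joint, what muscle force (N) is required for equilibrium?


F_muscle = W * d_load / d_muscle
F_muscle = 32 * 0.36 / 0.036
Numerator = 11.5200
F_muscle = 320.0000
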